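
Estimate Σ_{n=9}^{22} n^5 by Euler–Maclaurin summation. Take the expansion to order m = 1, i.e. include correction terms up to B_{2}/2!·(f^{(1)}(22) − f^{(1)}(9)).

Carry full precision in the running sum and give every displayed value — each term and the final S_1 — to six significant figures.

∫_9^22 x^5 dx evaluates to 1.88081e+07.
Boundary: ½(f(9) + f(22)) = ½(59049.0 + 5.15363e+06) = 2.60634e+06.
Running total after boundary: 2.14144e+07.
Order-1 term: 1/12 · (1.17128e+06 − 32805.0) = 94872.9.

S_1 ≈ 2.15093e+07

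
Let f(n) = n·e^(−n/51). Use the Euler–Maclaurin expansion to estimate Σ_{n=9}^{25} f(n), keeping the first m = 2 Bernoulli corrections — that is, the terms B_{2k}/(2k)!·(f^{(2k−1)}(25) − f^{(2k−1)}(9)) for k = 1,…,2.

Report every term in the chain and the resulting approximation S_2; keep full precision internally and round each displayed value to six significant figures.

The integral term ∫_9^25 x·e^(−x/51) dx = 190.889.
Boundary: ½(f(9) + f(25)) = ½(7.54401 + 15.3127) = 11.4283.
Integral + boundary = 202.318.
k=1: B_{2}/(2)! × [f^{(1)}(25) − f^{(1)}(9)] = 1/12 × (0.312258 − 0.690302) = -0.0315036.
Partial sum through k=1: 202.286.
k=2: B_{4}/(4)! × [f^{(3)}(25) − f^{(3)}(9)] = −1/720 × (0.000591031 − 0.000909938) = 4.42927e-07.

S_2 ≈ 202.286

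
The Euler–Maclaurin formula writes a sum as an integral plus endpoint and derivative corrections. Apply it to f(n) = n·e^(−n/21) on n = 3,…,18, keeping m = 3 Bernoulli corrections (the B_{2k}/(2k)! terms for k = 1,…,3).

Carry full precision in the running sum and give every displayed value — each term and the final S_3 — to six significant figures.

S_3 ≈ 94.4079

Integral: ∫_3^18 x·e^(−x/21) dx = 89.3451.
½[f(3) + f(18)] = ½[2.60063 + 7.63871] = 5.11967.
Running total after boundary: 94.4648.
Order-1 term: 1/12 · (0.0606247 − 0.743038) = -0.0568678.
Partial sum through k=1: 94.4079.
Order-2 term: −1/720 · (0.00206206 − 0.00561631) = 4.93646e-06.
Partial sum through k=2: 94.4079.
Order-3 term: 1/30240 · (9.04004e-06 − 2.16502e-05) = -4.17002e-10.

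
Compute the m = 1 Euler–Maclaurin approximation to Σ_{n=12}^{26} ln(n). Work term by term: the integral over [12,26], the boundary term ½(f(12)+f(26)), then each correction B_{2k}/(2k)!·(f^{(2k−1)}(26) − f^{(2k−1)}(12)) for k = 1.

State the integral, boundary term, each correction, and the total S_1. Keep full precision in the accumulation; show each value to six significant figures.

The integral term ∫_12^26 ln(x) dx = 40.8916.
Endpoint term: (f(12) + f(26))/2 = (2.48491 + 3.25810)/2 = 2.87150.
Integral + boundary = 43.7631.
Order-1 term: 1/12 · (0.0384615 − 0.0833333) = -0.00373932.

S_1 ≈ 43.7594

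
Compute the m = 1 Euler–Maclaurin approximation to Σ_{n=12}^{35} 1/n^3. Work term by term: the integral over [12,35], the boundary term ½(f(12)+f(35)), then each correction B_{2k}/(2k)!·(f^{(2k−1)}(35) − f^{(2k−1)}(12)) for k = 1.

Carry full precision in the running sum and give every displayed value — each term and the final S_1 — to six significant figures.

The integral term ∫_12^35 1/x^3 dx = 0.00306406.
Boundary: ½(f(12) + f(35)) = ½(0.000578704 + 2.33236e-05) = 0.000301014.
So far: 0.00336507.
Order-1 term: 1/12 · (-1.99917e-06 − (-0.000144676)) = 1.18897e-05.

S_1 ≈ 0.00337696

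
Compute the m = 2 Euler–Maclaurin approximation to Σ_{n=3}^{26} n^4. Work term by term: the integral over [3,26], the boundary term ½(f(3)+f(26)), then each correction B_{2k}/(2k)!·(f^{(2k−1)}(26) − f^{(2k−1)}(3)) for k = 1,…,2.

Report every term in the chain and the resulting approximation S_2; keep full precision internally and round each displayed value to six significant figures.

The integral term ∫_3^26 x^4 dx = 2.37623e+06.
Boundary: ½(f(3) + f(26)) = ½(81.0000 + 456976) = 228528.
Running total after boundary: 2.60476e+06.
k=1: B_{2}/(2)! × [f^{(1)}(26) − f^{(1)}(3)] = 1/12 × (70304.0 − 108.000) = 5849.67.
Partial sum through k=1: 2.61060e+06.
k=2: B_{4}/(4)! × [f^{(3)}(26) − f^{(3)}(3)] = −1/720 × (624.000 − 72.0000) = -0.766667.

S_2 ≈ 2.61060e+06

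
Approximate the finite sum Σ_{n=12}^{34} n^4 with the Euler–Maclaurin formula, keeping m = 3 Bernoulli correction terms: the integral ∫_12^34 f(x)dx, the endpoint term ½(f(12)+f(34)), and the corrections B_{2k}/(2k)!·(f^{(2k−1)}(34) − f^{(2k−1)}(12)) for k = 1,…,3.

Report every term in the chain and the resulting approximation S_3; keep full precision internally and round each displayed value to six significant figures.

S_3 ≈ 9.72838e+06

∫_12^34 x^4 dx evaluates to 9.03732e+06.
½[f(12) + f(34)] = ½[20736.0 + 1.33634e+06] = 678536.
Integral + boundary = 9.71585e+06.
k=1: B_{2}/(2)! × [f^{(1)}(34) − f^{(1)}(12)] = 1/12 × (157216 − 6912.00) = 12525.3.
After k=1: 9.72838e+06.
k=2: B_{4}/(4)! × [f^{(3)}(34) − f^{(3)}(12)] = −1/720 × (816.000 − 288.000) = -0.733333.
After k=2: 9.72838e+06.
k=3: B_{6}/(6)! × [f^{(5)}(34) − f^{(5)}(12)] = 1/30240 × (0.00000 − 0.00000) = 0.00000.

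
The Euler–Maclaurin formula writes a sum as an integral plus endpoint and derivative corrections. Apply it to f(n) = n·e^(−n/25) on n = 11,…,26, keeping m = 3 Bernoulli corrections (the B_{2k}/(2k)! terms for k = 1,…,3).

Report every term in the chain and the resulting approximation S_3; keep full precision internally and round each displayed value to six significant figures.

S_3 ≈ 137.084

∫_11^26 x·e^(−x/25) dx evaluates to 128.978.
½[f(11) + f(26)] = ½[7.08440 + 9.18982] = 8.13711.
Running total after boundary: 137.115.
Correction k=1: B_{2}/2! · (f^{(1)}(26) − f^{(1)}(11)) = 1/12 · (-0.0141382 − 0.360660) = -0.0312332.
After k=1: 137.084.
Correction k=2: B_{4}/4! · (f^{(3)}(26) − f^{(3)}(11)) = −1/720 · (0.00110843 − 0.00263797) = 2.12436e-06.
After k=2: 137.084.
Correction k=3: B_{6}/6! · (f^{(5)}(26) − f^{(5)}(11)) = 1/30240 · (3.58318e-06 − 7.51822e-06) = -1.30127e-10.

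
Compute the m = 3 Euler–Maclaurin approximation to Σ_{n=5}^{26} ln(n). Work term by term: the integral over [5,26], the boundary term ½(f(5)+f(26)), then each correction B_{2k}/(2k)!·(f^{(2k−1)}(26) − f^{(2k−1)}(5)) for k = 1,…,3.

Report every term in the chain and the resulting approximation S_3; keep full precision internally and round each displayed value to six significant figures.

S_3 ≈ 58.0836

∫_5^26 ln(x) dx evaluates to 55.6633.
½[f(5) + f(26)] = ½[1.60944 + 3.25810] = 2.43377.
Running total after boundary: 58.0971.
Correction k=1: B_{2}/2! · (f^{(1)}(26) − f^{(1)}(5)) = 1/12 · (0.0384615 − 0.200000) = -0.0134615.
Partial sum through k=1: 58.0836.
Correction k=2: B_{4}/4! · (f^{(3)}(26) − f^{(3)}(5)) = −1/720 · (0.000113792 − 0.0160000) = 2.20642e-05.
Partial sum through k=2: 58.0836.
Correction k=3: B_{6}/6! · (f^{(5)}(26) − f^{(5)}(5)) = 1/30240 · (2.01997e-06 − 0.00768000) = -2.53901e-07.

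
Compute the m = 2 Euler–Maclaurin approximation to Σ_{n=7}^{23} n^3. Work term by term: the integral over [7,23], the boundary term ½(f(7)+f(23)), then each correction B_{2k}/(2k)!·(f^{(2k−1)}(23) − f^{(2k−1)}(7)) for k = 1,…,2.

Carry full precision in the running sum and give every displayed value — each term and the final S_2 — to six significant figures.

The integral term ∫_7^23 x^3 dx = 69360.0.
½[f(7) + f(23)] = ½[343.000 + 12167.0] = 6255.00.
So far: 75615.0.
k=1: B_{2}/(2)! × [f^{(1)}(23) − f^{(1)}(7)] = 1/12 × (1587.00 − 147.000) = 120.000.
After k=1: 75735.0.
k=2: B_{4}/(4)! × [f^{(3)}(23) − f^{(3)}(7)] = −1/720 × (6.00000 − 6.00000) = 0.00000.

S_2 ≈ 75735.0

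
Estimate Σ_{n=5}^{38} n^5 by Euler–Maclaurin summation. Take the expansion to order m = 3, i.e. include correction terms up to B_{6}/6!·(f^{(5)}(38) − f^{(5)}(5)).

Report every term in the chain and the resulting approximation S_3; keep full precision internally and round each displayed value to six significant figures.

S_3 ≈ 5.42308e+08

Integral: ∫_5^38 x^5 dx = 5.01820e+08.
Boundary: ½(f(5) + f(38)) = ½(3125.00 + 7.92352e+07) = 3.96191e+07.
Integral + boundary = 5.41439e+08.
k=1: B_{2}/(2)! × [f^{(1)}(38) − f^{(1)}(5)] = 1/12 × (1.04257e+07 − 3125.00) = 868546.
Running total after k=1: 5.42308e+08.
k=2: B_{4}/(4)! × [f^{(3)}(38) − f^{(3)}(5)] = −1/720 × (86640.0 − 1500.00) = -118.250.
Running total after k=2: 5.42308e+08.
k=3: B_{6}/(6)! × [f^{(5)}(38) − f^{(5)}(5)] = 1/30240 × (120.000 − 120.000) = 0.00000.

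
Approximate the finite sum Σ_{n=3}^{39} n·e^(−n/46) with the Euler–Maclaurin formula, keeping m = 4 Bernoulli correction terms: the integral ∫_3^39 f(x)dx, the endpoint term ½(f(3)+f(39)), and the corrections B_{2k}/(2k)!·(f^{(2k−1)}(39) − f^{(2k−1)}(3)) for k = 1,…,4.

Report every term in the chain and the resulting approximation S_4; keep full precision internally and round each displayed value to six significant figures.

S_4 ≈ 446.552

The integral term ∫_3^39 x·e^(−x/46) dx = 436.862.
Endpoint term: (f(3) + f(39))/2 = (2.81059 + 16.7055)/2 = 9.75803.
So far: 446.620.
Correction k=1: B_{2}/2! · (f^{(1)}(39) − f^{(1)}(3)) = 1/12 · (0.0651830 − 0.875764) = -0.0675484.
Partial sum through k=1: 446.552.
Correction k=2: B_{4}/4! · (f^{(3)}(39) − f^{(3)}(3)) = −1/720 · (0.000435668 − 0.00129938) = 1.19960e-06.
Partial sum through k=2: 446.552.
Correction k=3: B_{6}/6! · (f^{(5)}(39) − f^{(5)}(3)) = 1/30240 · (3.97226e-07 − 1.03255e-06) = -2.10095e-11.
Partial sum through k=3: 446.552.
Correction k=4: B_{8}/8! · (f^{(7)}(39) − f^{(7)}(3)) = −1/1209600 · (2.78148e-10 − 6.85744e-10) = 3.36968e-16.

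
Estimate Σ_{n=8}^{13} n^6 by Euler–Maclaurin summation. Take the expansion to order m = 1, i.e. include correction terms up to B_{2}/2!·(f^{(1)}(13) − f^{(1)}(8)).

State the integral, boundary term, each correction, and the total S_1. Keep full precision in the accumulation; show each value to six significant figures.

Integral: ∫_8^13 x^6 dx = 8.66448e+06.
Endpoint term: (f(8) + f(13))/2 = (262144 + 4.82681e+06)/2 = 2.54448e+06.
Running total after boundary: 1.12090e+07.
Order-1 term: 1/12 · (2.22776e+06 − 196608) = 169262.

S_1 ≈ 1.13782e+07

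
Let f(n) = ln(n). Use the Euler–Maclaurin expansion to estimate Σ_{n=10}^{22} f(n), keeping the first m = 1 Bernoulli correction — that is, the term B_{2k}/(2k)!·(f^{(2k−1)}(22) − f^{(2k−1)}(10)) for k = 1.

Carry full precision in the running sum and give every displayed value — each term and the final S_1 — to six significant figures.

Integral: ∫_10^22 ln(x) dx = 32.9771.
½[f(10) + f(22)] = ½[2.30259 + 3.09104] = 2.69681.
So far: 35.6739.
Order-1 term: 1/12 · (0.0454545 − 0.100000) = -0.00454545.

S_1 ≈ 35.6694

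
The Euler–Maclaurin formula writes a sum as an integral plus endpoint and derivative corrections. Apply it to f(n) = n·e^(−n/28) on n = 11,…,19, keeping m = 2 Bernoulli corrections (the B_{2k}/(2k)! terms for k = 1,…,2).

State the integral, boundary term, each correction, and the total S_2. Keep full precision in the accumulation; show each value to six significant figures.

S_2 ≈ 78.0880

∫_11^19 x·e^(−x/28) dx evaluates to 69.5756.
Boundary: ½(f(11) + f(19)) = ½(7.42638 + 9.63948) = 8.53293.
Integral + boundary = 78.1086.
k=1: B_{2}/(2)! × [f^{(1)}(19) − f^{(1)}(11)] = 1/12 × (0.163074 − 0.409897) = -0.0205686.
After k=1: 78.0880.
k=2: B_{4}/(4)! × [f^{(3)}(19) − f^{(3)}(11)] = −1/720 × (0.00150224 − 0.00224509) = 1.03173e-06.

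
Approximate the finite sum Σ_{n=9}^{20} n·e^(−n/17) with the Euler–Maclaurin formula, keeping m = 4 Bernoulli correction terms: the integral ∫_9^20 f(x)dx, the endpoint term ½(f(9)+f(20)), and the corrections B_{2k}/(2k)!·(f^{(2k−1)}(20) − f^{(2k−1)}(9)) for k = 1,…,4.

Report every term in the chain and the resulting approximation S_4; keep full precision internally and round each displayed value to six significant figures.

The integral term ∫_9^20 x·e^(−x/17) dx = 66.3548.
½[f(9) + f(20)] = ½[5.30056 + 6.16730] = 5.73393.
Integral + boundary = 72.0887.
k=1: B_{2}/(2)! × [f^{(1)}(20) − f^{(1)}(9)] = 1/12 × (-0.0544174 − 0.277154) = -0.0276309.
Running total after k=1: 72.0611.
k=2: B_{4}/(4)! × [f^{(3)}(20) − f^{(3)}(9)] = −1/720 × (0.00194572 − 0.00503480) = 4.29038e-06.
Running total after k=2: 72.0611.
k=3: B_{6}/(6)! × [f^{(5)}(20) − f^{(5)}(9)] = 1/30240 × (1.41167e-05 − 3.15245e-05) = -5.75654e-10.
Running total after k=3: 72.0611.
k=4: B_{8}/(8)! × [f^{(7)}(20) − f^{(7)}(9)] = −1/1209600 × (7.43975e-08 − 1.57881e-07) = 6.90174e-14.

S_4 ≈ 72.0611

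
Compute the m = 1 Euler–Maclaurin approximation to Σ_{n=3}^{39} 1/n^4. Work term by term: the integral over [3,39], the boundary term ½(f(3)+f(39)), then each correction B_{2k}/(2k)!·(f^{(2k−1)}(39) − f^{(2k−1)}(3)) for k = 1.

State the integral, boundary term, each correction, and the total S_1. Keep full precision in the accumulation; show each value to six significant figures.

S_1 ≈ 0.0198849

Integral: ∫_3^39 1/x^4 dx = 0.0123401.
Boundary: ½(f(3) + f(39)) = ½(0.0123457 + 4.32257e-07) = 0.00617306.
Integral + boundary = 0.0185131.
Correction k=1: B_{2}/2! · (f^{(1)}(39) − f^{(1)}(3)) = 1/12 · (-4.43340e-08 − (-0.0164609)) = 0.00137174.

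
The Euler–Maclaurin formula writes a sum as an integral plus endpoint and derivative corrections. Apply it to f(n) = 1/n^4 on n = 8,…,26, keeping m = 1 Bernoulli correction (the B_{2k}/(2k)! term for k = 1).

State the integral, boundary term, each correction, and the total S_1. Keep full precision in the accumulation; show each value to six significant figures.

S_1 ≈ 0.000765385

The integral term ∫_8^26 1/x^4 dx = 0.000632076.
Endpoint term: (f(8) + f(26))/2 = (0.000244141 + 2.18830e-06)/2 = 0.000123164.
Running total after boundary: 0.000755241.
Order-1 term: 1/12 · (-3.36661e-07 − (-0.000122070)) = 1.01445e-05.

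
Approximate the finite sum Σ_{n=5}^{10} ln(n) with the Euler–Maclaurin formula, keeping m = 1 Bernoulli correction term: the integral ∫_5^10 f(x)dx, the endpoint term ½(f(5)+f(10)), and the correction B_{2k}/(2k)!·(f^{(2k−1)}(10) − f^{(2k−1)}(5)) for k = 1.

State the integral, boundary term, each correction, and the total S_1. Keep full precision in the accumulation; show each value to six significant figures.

The integral term ∫_5^10 ln(x) dx = 9.97866.
Endpoint term: (f(5) + f(10))/2 = (1.60944 + 2.30259)/2 = 1.95601.
Integral + boundary = 11.9347.
Correction k=1: B_{2}/2! · (f^{(1)}(10) − f^{(1)}(5)) = 1/12 · (0.100000 − 0.200000) = -0.00833333.

S_1 ≈ 11.9263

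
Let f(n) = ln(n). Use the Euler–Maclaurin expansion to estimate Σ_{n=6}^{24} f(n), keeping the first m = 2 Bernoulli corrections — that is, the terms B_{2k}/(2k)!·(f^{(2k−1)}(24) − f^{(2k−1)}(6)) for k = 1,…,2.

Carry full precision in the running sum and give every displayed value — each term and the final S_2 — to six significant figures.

S_2 ≈ 49.9972

∫_6^24 ln(x) dx evaluates to 47.5227.
Boundary: ½(f(6) + f(24)) = ½(1.79176 + 3.17805) = 2.48491.
So far: 50.0076.
Correction k=1: B_{2}/2! · (f^{(1)}(24) − f^{(1)}(6)) = 1/12 · (0.0416667 − 0.166667) = -0.0104167.
Running total after k=1: 49.9972.
Correction k=2: B_{4}/4! · (f^{(3)}(24) − f^{(3)}(6)) = −1/720 · (0.000144676 − 0.00925926) = 1.26591e-05.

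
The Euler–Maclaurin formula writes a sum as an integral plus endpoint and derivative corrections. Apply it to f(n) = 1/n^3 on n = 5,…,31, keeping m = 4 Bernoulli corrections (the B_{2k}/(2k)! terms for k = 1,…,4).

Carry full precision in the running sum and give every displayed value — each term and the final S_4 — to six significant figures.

Integral: ∫_5^31 1/x^3 dx = 0.0194797.
½[f(5) + f(31)] = ½[0.00800000 + 3.35672e-05] = 0.00401678.
Running total after boundary: 0.0234965.
k=1: B_{2}/(2)! × [f^{(1)}(31) − f^{(1)}(5)] = 1/12 × (-3.24844e-06 − (-0.00480000)) = 0.000399729.
After k=1: 0.0238962.
k=2: B_{4}/(4)! × [f^{(3)}(31) − f^{(3)}(5)] = −1/720 × (-6.76054e-08 − (-0.00384000)) = -5.33324e-06.
After k=2: 0.0238909.
k=3: B_{6}/(6)! × [f^{(5)}(31) − f^{(5)}(5)] = 1/30240 × (-2.95466e-09 − (-0.00645120)) = 2.13333e-07.
After k=3: 0.0238911.
k=4: B_{8}/(8)! × [f^{(7)}(31) − f^{(7)}(5)] = −1/1209600 × (-2.21369e-10 − (-0.0185795)) = -1.53600e-08.

S_4 ≈ 0.0238911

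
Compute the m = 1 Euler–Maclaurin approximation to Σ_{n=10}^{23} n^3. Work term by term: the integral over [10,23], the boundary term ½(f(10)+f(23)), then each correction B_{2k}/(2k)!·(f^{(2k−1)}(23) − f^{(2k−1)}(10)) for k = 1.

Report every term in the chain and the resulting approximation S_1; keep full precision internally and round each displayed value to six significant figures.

S_1 ≈ 74151.0

∫_10^23 x^3 dx evaluates to 67460.2.
Endpoint term: (f(10) + f(23))/2 = (1000.00 + 12167.0)/2 = 6583.50.
Running total after boundary: 74043.8.
Correction k=1: B_{2}/2! · (f^{(1)}(23) − f^{(1)}(10)) = 1/12 · (1587.00 − 300.000) = 107.250.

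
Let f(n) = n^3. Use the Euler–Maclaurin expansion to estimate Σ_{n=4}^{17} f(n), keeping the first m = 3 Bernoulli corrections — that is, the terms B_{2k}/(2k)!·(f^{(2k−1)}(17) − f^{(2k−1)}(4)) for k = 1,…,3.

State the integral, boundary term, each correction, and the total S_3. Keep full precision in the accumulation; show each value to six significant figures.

S_3 ≈ 23373.0

Integral: ∫_4^17 x^3 dx = 20816.2.
Boundary: ½(f(4) + f(17)) = ½(64.0000 + 4913.00) = 2488.50.
Integral + boundary = 23304.8.
Order-1 term: 1/12 · (867.000 − 48.0000) = 68.2500.
After k=1: 23373.0.
Order-2 term: −1/720 · (6.00000 − 6.00000) = 0.00000.
After k=2: 23373.0.
Order-3 term: 1/30240 · (0.00000 − 0.00000) = 0.00000.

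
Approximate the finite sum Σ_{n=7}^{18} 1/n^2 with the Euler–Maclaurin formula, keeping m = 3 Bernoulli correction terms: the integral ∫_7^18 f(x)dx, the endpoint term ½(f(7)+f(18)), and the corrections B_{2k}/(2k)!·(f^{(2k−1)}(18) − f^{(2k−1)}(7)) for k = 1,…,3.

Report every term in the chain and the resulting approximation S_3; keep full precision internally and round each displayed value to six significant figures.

The integral term ∫_7^18 1/x^2 dx = 0.0873016.
Endpoint term: (f(7) + f(18))/2 = (0.0204082 + 0.00308642)/2 = 0.0117473.
So far: 0.0990489.
Order-1 term: 1/12 · (-0.000342936 − (-0.00583090)) = 0.000457331.
Running total after k=1: 0.0995062.
Order-2 term: −1/720 · (-1.27013e-05 − (-0.00142798)) = -1.96566e-06.
Running total after k=2: 0.0995042.
Order-3 term: 1/30240 · (-1.17605e-06 − (-0.000874271)) = 2.88722e-08.

S_3 ≈ 0.0995043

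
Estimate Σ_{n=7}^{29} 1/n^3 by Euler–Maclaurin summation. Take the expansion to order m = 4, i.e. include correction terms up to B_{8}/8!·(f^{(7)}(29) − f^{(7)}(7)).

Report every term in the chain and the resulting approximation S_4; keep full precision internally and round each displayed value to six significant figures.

S_4 ≈ 0.0111909

The integral term ∫_7^29 1/x^3 dx = 0.00960955.
½[f(7) + f(29)] = ½[0.00291545 + 4.10021e-05] = 0.00147823.
Integral + boundary = 0.0110878.
Correction k=1: B_{2}/2! · (f^{(1)}(29) − f^{(1)}(7)) = 1/12 · (-4.24160e-06 − (-0.00124948)) = 0.000103770.
Running total after k=1: 0.0111915.
Correction k=2: B_{4}/4! · (f^{(3)}(29) − f^{(3)}(7)) = −1/720 · (-1.00870e-07 − (-0.000509992)) = -7.08182e-07.
Running total after k=2: 0.0111908.
Correction k=3: B_{6}/6! · (f^{(5)}(29) − f^{(5)}(7)) = 1/30240 · (-5.03752e-09 − (-0.000437136)) = 1.44554e-08.
Running total after k=3: 0.0111909.
Correction k=4: B_{8}/8! · (f^{(7)}(29) − f^{(7)}(7)) = −1/1209600 · (-4.31274e-10 − (-0.000642322)) = -5.31020e-10.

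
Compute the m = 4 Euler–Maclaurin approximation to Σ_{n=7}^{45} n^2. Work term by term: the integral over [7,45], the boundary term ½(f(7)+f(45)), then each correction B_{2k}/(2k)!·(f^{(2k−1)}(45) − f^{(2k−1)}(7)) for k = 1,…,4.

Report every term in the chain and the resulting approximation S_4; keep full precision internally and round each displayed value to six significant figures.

The integral term ∫_7^45 x^2 dx = 30260.7.
Endpoint term: (f(7) + f(45))/2 = (49.0000 + 2025.00)/2 = 1037.00.
So far: 31297.7.
Order-1 term: 1/12 · (90.0000 − 14.0000) = 6.33333.
After k=1: 31304.0.
Order-2 term: −1/720 · (0.00000 − 0.00000) = 0.00000.
After k=2: 31304.0.
Order-3 term: 1/30240 · (0.00000 − 0.00000) = 0.00000.
After k=3: 31304.0.
Order-4 term: −1/1209600 · (0.00000 − 0.00000) = 0.00000.

S_4 ≈ 31304.0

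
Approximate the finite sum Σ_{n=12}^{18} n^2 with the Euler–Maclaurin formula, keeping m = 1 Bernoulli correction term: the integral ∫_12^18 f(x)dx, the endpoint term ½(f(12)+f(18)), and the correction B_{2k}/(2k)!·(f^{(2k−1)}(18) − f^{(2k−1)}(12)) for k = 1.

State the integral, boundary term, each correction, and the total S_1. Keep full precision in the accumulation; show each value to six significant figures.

S_1 ≈ 1603.00

The integral term ∫_12^18 x^2 dx = 1368.00.
½[f(12) + f(18)] = ½[144.000 + 324.000] = 234.000.
So far: 1602.00.
Correction k=1: B_{2}/2! · (f^{(1)}(18) − f^{(1)}(12)) = 1/12 · (36.0000 − 24.0000) = 1.00000.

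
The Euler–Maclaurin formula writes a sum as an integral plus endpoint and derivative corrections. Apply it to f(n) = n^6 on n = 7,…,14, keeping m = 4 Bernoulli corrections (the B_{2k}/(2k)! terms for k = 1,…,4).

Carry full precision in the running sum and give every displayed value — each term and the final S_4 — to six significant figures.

∫_7^14 x^6 dx evaluates to 1.49414e+07.
Boundary: ½(f(7) + f(14)) = ½(117649 + 7.52954e+06) = 3.82359e+06.
Integral + boundary = 1.87650e+07.
Correction k=1: B_{2}/2! · (f^{(1)}(14) − f^{(1)}(7)) = 1/12 · (3.22694e+06 − 100842) = 260508.
After k=1: 1.90255e+07.
Correction k=2: B_{4}/4! · (f^{(3)}(14) − f^{(3)}(7)) = −1/720 · (329280 − 41160.0) = -400.167.
After k=2: 1.90251e+07.
Correction k=3: B_{6}/6! · (f^{(5)}(14) − f^{(5)}(7)) = 1/30240 · (10080.0 − 5040.00) = 0.166667.
After k=3: 1.90251e+07.
Correction k=4: B_{8}/8! · (f^{(7)}(14) − f^{(7)}(7)) = −1/1209600 · (0.00000 − 0.00000) = 0.00000.

S_4 ≈ 1.90251e+07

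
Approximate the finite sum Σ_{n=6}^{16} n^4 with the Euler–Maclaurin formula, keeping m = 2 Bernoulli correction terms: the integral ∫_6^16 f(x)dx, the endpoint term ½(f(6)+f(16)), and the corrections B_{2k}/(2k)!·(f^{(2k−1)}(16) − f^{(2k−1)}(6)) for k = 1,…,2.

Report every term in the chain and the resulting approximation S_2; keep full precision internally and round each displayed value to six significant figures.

∫_6^16 x^4 dx evaluates to 208160.
Endpoint term: (f(6) + f(16))/2 = (1296.00 + 65536.0)/2 = 33416.0.
Integral + boundary = 241576.
k=1: B_{2}/(2)! × [f^{(1)}(16) − f^{(1)}(6)] = 1/12 × (16384.0 − 864.000) = 1293.33.
Partial sum through k=1: 242869.
k=2: B_{4}/(4)! × [f^{(3)}(16) − f^{(3)}(6)] = −1/720 × (384.000 − 144.000) = -0.333333.

S_2 ≈ 242869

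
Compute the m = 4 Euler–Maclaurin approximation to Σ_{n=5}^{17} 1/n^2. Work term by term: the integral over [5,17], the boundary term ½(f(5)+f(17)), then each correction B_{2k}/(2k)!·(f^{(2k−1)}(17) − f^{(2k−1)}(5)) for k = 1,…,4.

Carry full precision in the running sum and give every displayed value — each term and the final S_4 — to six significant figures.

S_4 ≈ 0.164196

The integral term ∫_5^17 1/x^2 dx = 0.141176.
½[f(5) + f(17)] = ½[0.0400000 + 0.00346021] = 0.0217301.
Running total after boundary: 0.162907.
k=1: B_{2}/(2)! × [f^{(1)}(17) − f^{(1)}(5)] = 1/12 × (-0.000407083 − (-0.0160000)) = 0.00129941.
Partial sum through k=1: 0.164206.
k=2: B_{4}/(4)! × [f^{(3)}(17) − f^{(3)}(5)] = −1/720 × (-1.69031e-05 − (-0.00768000)) = -1.06432e-05.
Partial sum through k=2: 0.164195.
k=3: B_{6}/(6)! × [f^{(5)}(17) − f^{(5)}(5)] = 1/30240 × (-1.75465e-06 − (-0.00921600)) = 3.04704e-07.
Partial sum through k=3: 0.164196.
k=4: B_{8}/(8)! × [f^{(7)}(17) − f^{(7)}(5)] = −1/1209600 × (-3.40001e-07 − (-0.0206438)) = -1.70664e-08.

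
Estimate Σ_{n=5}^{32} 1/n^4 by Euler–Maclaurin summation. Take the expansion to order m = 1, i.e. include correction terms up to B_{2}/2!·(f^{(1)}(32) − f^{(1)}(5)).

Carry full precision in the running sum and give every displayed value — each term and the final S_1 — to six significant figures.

Integral: ∫_5^32 1/x^4 dx = 0.00265649.
Endpoint term: (f(5) + f(32))/2 = (0.00160000 + 9.53674e-07)/2 = 0.000800477.
Integral + boundary = 0.00345697.
Correction k=1: B_{2}/2! · (f^{(1)}(32) − f^{(1)}(5)) = 1/12 · (-1.19209e-07 − (-0.00128000)) = 0.000106657.

S_1 ≈ 0.00356363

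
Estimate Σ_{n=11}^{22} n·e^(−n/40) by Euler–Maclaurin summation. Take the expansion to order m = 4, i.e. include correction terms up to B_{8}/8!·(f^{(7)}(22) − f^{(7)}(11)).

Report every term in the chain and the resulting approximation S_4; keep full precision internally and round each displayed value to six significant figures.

Integral: ∫_11^22 x·e^(−x/40) dx = 118.692.
Endpoint term: (f(11) + f(22))/2 = (8.35529 + 12.6929)/2 = 10.5241.
So far: 129.216.
Order-1 term: 1/12 · (0.259627 − 0.550690) = -0.0242552.
Partial sum through k=1: 129.191.
Order-2 term: −1/720 · (0.000883454 − 0.00129365) = 5.69711e-07.
Partial sum through k=2: 129.191.
Order-3 term: 1/30240 · (1.00290e-06 − 1.40194e-06) = -1.31959e-11.
Partial sum through k=3: 129.191.
Order-4 term: −1/1209600 · (9.08527e-10 − 1.24710e-09) = 2.79905e-16.

S_4 ≈ 129.191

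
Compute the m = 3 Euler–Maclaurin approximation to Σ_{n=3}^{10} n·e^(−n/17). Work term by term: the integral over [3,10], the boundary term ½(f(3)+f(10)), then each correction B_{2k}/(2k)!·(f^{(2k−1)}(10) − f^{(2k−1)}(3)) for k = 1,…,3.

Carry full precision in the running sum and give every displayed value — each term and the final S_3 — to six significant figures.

S_3 ≈ 34.1057

∫_3^10 x·e^(−x/17) dx evaluates to 30.1103.
½[f(3) + f(10)] = ½[2.51467 + 5.55306] = 4.03387.
So far: 34.1442.
Order-1 term: 1/12 · (0.228656 − 0.690302) = -0.0384705.
Running total after k=1: 34.1057.
Order-2 term: −1/720 · (0.00463415 − 0.00818944) = 4.93791e-06.
Running total after k=2: 34.1057.
Order-3 term: 1/30240 · (2.93325e-05 − 4.84093e-05) = -6.30847e-10.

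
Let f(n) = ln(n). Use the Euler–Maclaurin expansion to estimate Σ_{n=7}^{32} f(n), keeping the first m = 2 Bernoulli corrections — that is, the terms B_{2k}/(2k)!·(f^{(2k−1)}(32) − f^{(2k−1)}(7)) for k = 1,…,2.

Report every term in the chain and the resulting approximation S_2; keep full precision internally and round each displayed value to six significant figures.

The integral term ∫_7^32 ln(x) dx = 72.2822.
Boundary: ½(f(7) + f(32)) = ½(1.94591 + 3.46574) = 2.70582.
So far: 74.9880.
Correction k=1: B_{2}/2! · (f^{(1)}(32) − f^{(1)}(7)) = 1/12 · (0.0312500 − 0.142857) = -0.00930060.
Partial sum through k=1: 74.9787.
Correction k=2: B_{4}/4! · (f^{(3)}(32) − f^{(3)}(7)) = −1/720 · (6.10352e-05 − 0.00583090) = 8.01371e-06.

S_2 ≈ 74.9787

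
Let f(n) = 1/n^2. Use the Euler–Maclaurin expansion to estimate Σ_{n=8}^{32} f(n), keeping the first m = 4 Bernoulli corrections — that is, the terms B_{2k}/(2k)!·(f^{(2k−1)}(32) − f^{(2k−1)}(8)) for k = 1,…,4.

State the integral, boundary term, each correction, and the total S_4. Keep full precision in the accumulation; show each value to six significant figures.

∫_8^32 1/x^2 dx evaluates to 0.0937500.
Endpoint term: (f(8) + f(32))/2 = (0.0156250 + 0.000976562)/2 = 0.00830078.
Running total after boundary: 0.102051.
Correction k=1: B_{2}/2! · (f^{(1)}(32) − f^{(1)}(8)) = 1/12 · (-6.10352e-05 − (-0.00390625)) = 0.000320435.
After k=1: 0.102371.
Correction k=2: B_{4}/4! · (f^{(3)}(32) − f^{(3)}(8)) = −1/720 · (-7.15256e-07 − (-0.000732422)) = -1.01626e-06.
After k=2: 0.102370.
Correction k=3: B_{6}/6! · (f^{(5)}(32) − f^{(5)}(8)) = 1/30240 · (-2.09548e-08 − (-0.000343323)) = 1.13526e-08.
After k=3: 0.102370.
Correction k=4: B_{8}/8! · (f^{(7)}(32) − f^{(7)}(8)) = −1/1209600 · (-1.14596e-09 − (-0.000300407)) = -2.48352e-10.

S_4 ≈ 0.102370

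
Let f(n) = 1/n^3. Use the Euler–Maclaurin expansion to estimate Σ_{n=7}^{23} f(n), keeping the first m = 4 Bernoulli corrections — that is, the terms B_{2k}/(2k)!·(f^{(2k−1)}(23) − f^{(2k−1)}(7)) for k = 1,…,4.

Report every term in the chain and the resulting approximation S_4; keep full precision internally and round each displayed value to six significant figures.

S_4 ≈ 0.0108603

Integral: ∫_7^23 1/x^3 dx = 0.00925890.
½[f(7) + f(23)] = ½[0.00291545 + 8.21895e-05] = 0.00149882.
So far: 0.0107577.
k=1: B_{2}/(2)! × [f^{(1)}(23) − f^{(1)}(7)] = 1/12 × (-1.07204e-05 − (-0.00124948)) = 0.000103230.
After k=1: 0.0108610.
k=2: B_{4}/(4)! × [f^{(3)}(23) − f^{(3)}(7)] = −1/720 × (-4.05307e-07 − (-0.000509992)) = -7.07759e-07.
After k=2: 0.0108602.
k=3: B_{6}/(6)! × [f^{(5)}(23) − f^{(5)}(7)] = 1/30240 × (-3.21794e-08 − (-0.000437136)) = 1.44545e-08.
After k=3: 0.0108603.
k=4: B_{8}/(8)! × [f^{(7)}(23) − f^{(7)}(7)] = −1/1209600 × (-4.37980e-09 − (-0.000642322)) = -5.31016e-10.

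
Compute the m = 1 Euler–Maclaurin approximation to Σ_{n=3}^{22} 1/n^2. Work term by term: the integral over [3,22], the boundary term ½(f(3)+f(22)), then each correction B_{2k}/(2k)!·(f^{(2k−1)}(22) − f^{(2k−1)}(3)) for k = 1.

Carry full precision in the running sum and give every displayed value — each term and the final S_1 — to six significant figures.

S_1 ≈ 0.350625

Integral: ∫_3^22 1/x^2 dx = 0.287879.
Boundary: ½(f(3) + f(22)) = ½(0.111111 + 0.00206612) = 0.0565886.
Running total after boundary: 0.344467.
k=1: B_{2}/(2)! × [f^{(1)}(22) − f^{(1)}(3)] = 1/12 × (-0.000187829 − (-0.0740741)) = 0.00615719.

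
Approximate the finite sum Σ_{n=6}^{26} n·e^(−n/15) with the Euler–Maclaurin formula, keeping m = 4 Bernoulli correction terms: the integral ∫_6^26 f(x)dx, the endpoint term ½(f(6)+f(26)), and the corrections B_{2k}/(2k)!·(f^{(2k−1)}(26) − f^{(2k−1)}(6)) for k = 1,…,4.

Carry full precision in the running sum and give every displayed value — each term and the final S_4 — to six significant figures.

S_4 ≈ 106.747

∫_6^26 x·e^(−x/15) dx evaluates to 102.484.
Endpoint term: (f(6) + f(26))/2 = (4.02192 + 4.59406)/2 = 4.30799.
So far: 106.792.
Correction k=1: B_{2}/2! · (f^{(1)}(26) − f^{(1)}(6)) = 1/12 · (-0.129576 − 0.402192) = -0.0443140.
Partial sum through k=1: 106.747.
Correction k=2: B_{4}/4! · (f^{(3)}(26) − f^{(3)}(6)) = −1/720 · (0.000994724 − 0.00774592) = 9.37666e-06.
Partial sum through k=2: 106.747.
Correction k=3: B_{6}/6! · (f^{(5)}(26) − f^{(5)}(6)) = 1/30240 · (1.14015e-05 − 6.09081e-05) = -1.63712e-09.
Partial sum through k=3: 106.747.
Correction k=4: B_{8}/8! · (f^{(7)}(26) − f^{(7)}(6)) = −1/1209600 · (8.16980e-08 − 3.88399e-07) = 2.53556e-13.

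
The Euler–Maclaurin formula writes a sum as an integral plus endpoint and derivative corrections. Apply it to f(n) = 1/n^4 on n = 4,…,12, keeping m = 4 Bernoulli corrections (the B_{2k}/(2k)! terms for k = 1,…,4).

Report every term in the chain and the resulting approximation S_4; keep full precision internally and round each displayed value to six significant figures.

S_4 ≈ 0.00730741

Integral: ∫_4^12 1/x^4 dx = 0.00501543.
Endpoint term: (f(4) + f(12))/2 = (0.00390625 + 4.82253e-05)/2 = 0.00197724.
So far: 0.00699267.
k=1: B_{2}/(2)! × [f^{(1)}(12) − f^{(1)}(4)] = 1/12 × (-1.60751e-05 − (-0.00390625)) = 0.000324181.
After k=1: 0.00731685.
k=2: B_{4}/(4)! × [f^{(3)}(12) − f^{(3)}(4)] = −1/720 × (-3.34898e-06 − (-0.00732422)) = -1.01679e-05.
After k=2: 0.00730668.
k=3: B_{6}/(6)! × [f^{(5)}(12) − f^{(5)}(4)] = 1/30240 × (-1.30238e-06 − (-0.0256348)) = 8.47667e-07.
After k=3: 0.00730753.
k=4: B_{8}/(8)! × [f^{(7)}(12) − f^{(7)}(4)] = −1/1209600 × (-8.13988e-07 − (-0.144196)) = -1.19209e-07.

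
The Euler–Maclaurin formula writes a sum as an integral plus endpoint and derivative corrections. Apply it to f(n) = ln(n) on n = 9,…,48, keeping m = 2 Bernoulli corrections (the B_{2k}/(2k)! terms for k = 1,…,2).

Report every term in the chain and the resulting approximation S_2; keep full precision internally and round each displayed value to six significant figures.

∫_9^48 ln(x) dx evaluates to 127.043.
Endpoint term: (f(9) + f(48))/2 = (2.19722 + 3.87120)/2 = 3.03421.
So far: 130.077.
k=1: B_{2}/(2)! × [f^{(1)}(48) − f^{(1)}(9)] = 1/12 × (0.0208333 − 0.111111) = -0.00752315.
Running total after k=1: 130.069.
k=2: B_{4}/(4)! × [f^{(3)}(48) − f^{(3)}(9)] = −1/720 × (1.80845e-05 − 0.00274348) = 3.78528e-06.

S_2 ≈ 130.069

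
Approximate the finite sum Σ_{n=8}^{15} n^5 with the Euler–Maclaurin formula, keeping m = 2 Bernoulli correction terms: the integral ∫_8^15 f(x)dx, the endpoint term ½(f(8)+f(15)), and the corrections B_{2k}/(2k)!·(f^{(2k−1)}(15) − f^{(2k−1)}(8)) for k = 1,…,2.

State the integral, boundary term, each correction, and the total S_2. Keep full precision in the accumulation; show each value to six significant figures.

∫_8^15 x^5 dx evaluates to 1.85475e+06.
Endpoint term: (f(8) + f(15))/2 = (32768.0 + 759375)/2 = 396072.
Integral + boundary = 2.25082e+06.
Correction k=1: B_{2}/2! · (f^{(1)}(15) − f^{(1)}(8)) = 1/12 · (253125 − 20480.0) = 19387.1.
Running total after k=1: 2.27021e+06.
Correction k=2: B_{4}/4! · (f^{(3)}(15) − f^{(3)}(8)) = −1/720 · (13500.0 − 3840.00) = -13.4167.

S_2 ≈ 2.27019e+06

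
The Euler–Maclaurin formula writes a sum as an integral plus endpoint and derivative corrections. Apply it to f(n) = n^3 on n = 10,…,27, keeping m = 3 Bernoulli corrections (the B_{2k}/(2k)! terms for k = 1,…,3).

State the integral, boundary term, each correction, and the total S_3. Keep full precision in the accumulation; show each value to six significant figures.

The integral term ∫_10^27 x^3 dx = 130360.
Endpoint term: (f(10) + f(27))/2 = (1000.00 + 19683.0)/2 = 10341.5.
Running total after boundary: 140702.
Order-1 term: 1/12 · (2187.00 − 300.000) = 157.250.
Partial sum through k=1: 140859.
Order-2 term: −1/720 · (6.00000 − 6.00000) = 0.00000.
Partial sum through k=2: 140859.
Order-3 term: 1/30240 · (0.00000 − 0.00000) = 0.00000.

S_3 ≈ 140859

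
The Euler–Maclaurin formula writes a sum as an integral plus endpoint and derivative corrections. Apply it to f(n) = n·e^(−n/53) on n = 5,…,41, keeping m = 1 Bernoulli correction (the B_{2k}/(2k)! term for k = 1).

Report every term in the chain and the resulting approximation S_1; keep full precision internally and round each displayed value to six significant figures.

The integral term ∫_5^41 x·e^(−x/53) dx = 498.783.
Boundary: ½(f(5) + f(41)) = ½(4.54987 + 18.9156) = 11.7327.
Running total after boundary: 510.515.
Order-1 term: 1/12 · (0.104458 − 0.824127) = -0.0599724.

S_1 ≈ 510.455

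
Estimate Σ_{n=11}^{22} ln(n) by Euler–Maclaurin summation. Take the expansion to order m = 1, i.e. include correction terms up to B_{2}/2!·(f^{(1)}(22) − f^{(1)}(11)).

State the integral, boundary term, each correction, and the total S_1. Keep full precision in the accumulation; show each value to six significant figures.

S_1 ≈ 33.3668

Integral: ∫_11^22 ln(x) dx = 30.6261.
½[f(11) + f(22)] = ½[2.39790 + 3.09104] = 2.74447.
So far: 33.3706.
Correction k=1: B_{2}/2! · (f^{(1)}(22) − f^{(1)}(11)) = 1/12 · (0.0454545 − 0.0909091) = -0.00378788.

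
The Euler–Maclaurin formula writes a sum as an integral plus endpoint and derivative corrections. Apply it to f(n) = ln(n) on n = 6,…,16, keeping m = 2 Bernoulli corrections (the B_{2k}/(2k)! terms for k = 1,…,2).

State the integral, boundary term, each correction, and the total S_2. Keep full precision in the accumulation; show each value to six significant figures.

S_2 ≈ 25.8844

The integral term ∫_6^16 ln(x) dx = 23.6109.
Endpoint term: (f(6) + f(16))/2 = (1.79176 + 2.77259)/2 = 2.28217.
So far: 25.8930.
k=1: B_{2}/(2)! × [f^{(1)}(16) − f^{(1)}(6)] = 1/12 × (0.0625000 − 0.166667) = -0.00868056.
After k=1: 25.8844.
k=2: B_{4}/(4)! × [f^{(3)}(16) − f^{(3)}(6)] = −1/720 × (0.000488281 − 0.00925926) = 1.21819e-05.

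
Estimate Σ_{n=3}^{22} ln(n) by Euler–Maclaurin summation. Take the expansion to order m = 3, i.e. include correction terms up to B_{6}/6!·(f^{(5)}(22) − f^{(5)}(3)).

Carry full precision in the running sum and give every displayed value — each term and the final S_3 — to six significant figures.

S_3 ≈ 47.7780

The integral term ∫_3^22 ln(x) dx = 45.7071.
Endpoint term: (f(3) + f(22))/2 = (1.09861 + 3.09104)/2 = 2.09483.
Integral + boundary = 47.8019.
k=1: B_{2}/(2)! × [f^{(1)}(22) − f^{(1)}(3)] = 1/12 × (0.0454545 − 0.333333) = -0.0239899.
Partial sum through k=1: 47.7779.
k=2: B_{4}/(4)! × [f^{(3)}(22) − f^{(3)}(3)] = −1/720 × (0.000187829 − 0.0740741) = 0.000102620.
Partial sum through k=2: 47.7780.
k=3: B_{6}/(6)! × [f^{(5)}(22) − f^{(5)}(3)] = 1/30240 × (4.65691e-06 − 0.0987654) = -3.26590e-06.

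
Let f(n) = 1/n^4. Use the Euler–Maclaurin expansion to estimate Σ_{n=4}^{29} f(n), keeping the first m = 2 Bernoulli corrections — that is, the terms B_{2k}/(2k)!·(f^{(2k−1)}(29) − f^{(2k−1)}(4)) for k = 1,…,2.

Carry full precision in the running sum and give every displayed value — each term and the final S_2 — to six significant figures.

S_2 ≈ 0.00746383

The integral term ∫_4^29 1/x^4 dx = 0.00519467.
½[f(4) + f(29)] = ½[0.00390625 + 1.41387e-06] = 0.00195383.
Running total after boundary: 0.00714850.
k=1: B_{2}/(2)! × [f^{(1)}(29) − f^{(1)}(4)] = 1/12 × (-1.95016e-07 − (-0.00390625)) = 0.000325505.
After k=1: 0.00747400.
k=2: B_{4}/(4)! × [f^{(3)}(29) − f^{(3)}(4)] = −1/720 × (-6.95657e-09 − (-0.00732422)) = -1.01725e-05.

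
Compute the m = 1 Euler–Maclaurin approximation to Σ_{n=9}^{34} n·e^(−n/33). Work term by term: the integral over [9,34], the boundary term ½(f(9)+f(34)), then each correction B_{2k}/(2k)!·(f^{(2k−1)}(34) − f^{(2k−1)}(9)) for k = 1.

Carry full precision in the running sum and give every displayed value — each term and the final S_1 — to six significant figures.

S_1 ≈ 275.505

∫_9^34 x·e^(−x/33) dx evaluates to 266.059.
Boundary: ½(f(9) + f(34)) = ½(6.85170 + 12.1346) = 9.49313.
Running total after boundary: 275.552.
Correction k=1: B_{2}/2! · (f^{(1)}(34) − f^{(1)}(9)) = 1/12 · (-0.0108151 − 0.553673) = -0.0470407.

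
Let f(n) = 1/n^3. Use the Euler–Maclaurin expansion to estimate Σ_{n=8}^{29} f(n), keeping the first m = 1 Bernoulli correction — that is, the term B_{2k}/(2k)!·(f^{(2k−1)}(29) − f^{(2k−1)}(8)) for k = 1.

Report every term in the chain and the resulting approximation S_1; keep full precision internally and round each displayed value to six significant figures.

S_1 ≈ 0.00827571

The integral term ∫_8^29 1/x^3 dx = 0.00721797.
½[f(8) + f(29)] = ½[0.00195312 + 4.10021e-05] = 0.000997064.
Running total after boundary: 0.00821503.
Correction k=1: B_{2}/2! · (f^{(1)}(29) − f^{(1)}(8)) = 1/12 · (-4.24160e-06 − (-0.000732422)) = 6.06817e-05.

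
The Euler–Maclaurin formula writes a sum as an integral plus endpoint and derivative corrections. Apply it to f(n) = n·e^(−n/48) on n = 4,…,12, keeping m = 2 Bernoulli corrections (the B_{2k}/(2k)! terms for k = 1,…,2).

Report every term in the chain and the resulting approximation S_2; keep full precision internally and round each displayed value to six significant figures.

The integral term ∫_4^12 x·e^(−x/48) dx = 53.4846.
½[f(4) + f(12)] = ½[3.68018 + 9.34561] = 6.51289.
So far: 59.9975.
Correction k=1: B_{2}/2! · (f^{(1)}(12) − f^{(1)}(4)) = 1/12 · (0.584101 − 0.843374) = -0.0216061.
Partial sum through k=1: 59.9759.
Correction k=2: B_{4}/4! · (f^{(3)}(12) − f^{(3)}(4)) = −1/720 · (0.000929558 − 0.00116470) = 3.26582e-07.

S_2 ≈ 59.9759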